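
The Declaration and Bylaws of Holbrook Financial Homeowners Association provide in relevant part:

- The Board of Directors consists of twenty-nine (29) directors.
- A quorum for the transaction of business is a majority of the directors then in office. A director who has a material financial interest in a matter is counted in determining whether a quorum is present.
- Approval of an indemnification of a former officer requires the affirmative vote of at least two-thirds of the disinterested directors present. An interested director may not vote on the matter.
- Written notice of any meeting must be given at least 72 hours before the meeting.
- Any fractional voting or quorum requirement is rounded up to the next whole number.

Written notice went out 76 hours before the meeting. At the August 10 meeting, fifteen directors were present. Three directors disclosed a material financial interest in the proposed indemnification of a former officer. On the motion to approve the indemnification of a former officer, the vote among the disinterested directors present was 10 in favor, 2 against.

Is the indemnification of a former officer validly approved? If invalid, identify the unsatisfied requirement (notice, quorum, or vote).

Notice: 76 hours given; 72 required (76 ≥ 72). Satisfied.
Quorum: 15 present (interested directors count toward quorum); quorum is 15. Satisfied.
Vote: the indemnification of a former officer requires two-thirds of the disinterested directors present (15 − 3 = 12). 2/3 of 12 = 8, so 8 affirmative votes are needed; 10 voted in favor. Satisfied.

Valid — all requirements satisfied.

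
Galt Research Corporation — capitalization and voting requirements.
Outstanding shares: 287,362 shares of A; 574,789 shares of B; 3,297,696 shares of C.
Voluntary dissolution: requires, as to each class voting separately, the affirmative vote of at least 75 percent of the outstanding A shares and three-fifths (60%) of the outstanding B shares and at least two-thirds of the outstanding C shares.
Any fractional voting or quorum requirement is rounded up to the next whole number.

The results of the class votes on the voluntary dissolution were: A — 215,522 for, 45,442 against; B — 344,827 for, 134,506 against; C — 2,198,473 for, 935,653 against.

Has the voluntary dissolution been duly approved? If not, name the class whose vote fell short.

A: 3/4 of 287362 = 215521.50, rounded up to 215522; 215,522 required, 215,522 in favor — approved.
B: 3/5 of 574789 = 344873.40, rounded up to 344874; 344,874 required, 344,827 in favor — not approved.
C: 2/3 of 3297696 = 2198464; 2,198,464 required, 2,198,473 in favor — approved.

Not approved — the B shares did not give the required vote.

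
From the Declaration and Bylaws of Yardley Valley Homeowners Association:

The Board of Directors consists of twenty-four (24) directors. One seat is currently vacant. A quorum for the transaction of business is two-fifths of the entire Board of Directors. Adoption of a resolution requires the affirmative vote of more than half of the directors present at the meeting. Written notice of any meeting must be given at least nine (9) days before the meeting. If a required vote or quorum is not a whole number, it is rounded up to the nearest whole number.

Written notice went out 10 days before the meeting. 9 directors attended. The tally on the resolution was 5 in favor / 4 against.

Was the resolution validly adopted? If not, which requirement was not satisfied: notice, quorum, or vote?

Invalid — quorum requirement not satisfied.

Notice: 10 days given; 9 required (10 ≥ 9). Satisfied.
Quorum: 9 present; quorum is 10. Not satisfied.
Vote: the resolution requires a majority of the directors present (9). A majority of 9 is 5, so 5 affirmative votes are needed; 5 voted in favor. Satisfied. (Moot — without a quorum no business can be validly transacted.)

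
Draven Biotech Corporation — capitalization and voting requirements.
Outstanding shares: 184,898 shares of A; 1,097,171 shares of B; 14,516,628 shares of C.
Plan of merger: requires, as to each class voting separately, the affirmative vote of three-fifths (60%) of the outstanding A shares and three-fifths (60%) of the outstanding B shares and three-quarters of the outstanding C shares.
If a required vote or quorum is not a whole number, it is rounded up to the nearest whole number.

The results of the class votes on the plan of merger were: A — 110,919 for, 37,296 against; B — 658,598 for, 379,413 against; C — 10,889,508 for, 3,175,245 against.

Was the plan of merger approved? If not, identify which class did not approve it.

Not approved — the A shares did not give the required vote.

A: 3/5 of 184898 = 110938.80, rounded up to 110939; 110,939 required, 110,919 in favor — not approved.
B: 3/5 of 1097171 = 658302.60, rounded up to 658303; 658,303 required, 658,598 in favor — approved.
C: 3/4 of 14516628 = 10887471; 10,887,471 required, 10,889,508 in favor — approved.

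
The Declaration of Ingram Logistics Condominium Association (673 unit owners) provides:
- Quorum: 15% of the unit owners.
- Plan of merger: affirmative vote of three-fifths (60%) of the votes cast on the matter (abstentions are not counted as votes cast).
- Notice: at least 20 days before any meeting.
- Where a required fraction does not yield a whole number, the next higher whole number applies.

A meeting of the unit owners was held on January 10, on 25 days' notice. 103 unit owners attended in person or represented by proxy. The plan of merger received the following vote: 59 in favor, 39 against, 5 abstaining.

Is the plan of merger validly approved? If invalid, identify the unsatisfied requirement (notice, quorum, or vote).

Valid — all requirements satisfied.

Notice: 25 days given; 20 required. Satisfied.
Quorum: 15% of 673 = 100.95, rounded up to 101; 103 present. Satisfied.
Vote: requires three-fifths of the votes cast (103 − 5 abstaining = 98); 3/5 of 98 = 58.80, rounded up to 59, so 59 needed; 59 in favor. Satisfied.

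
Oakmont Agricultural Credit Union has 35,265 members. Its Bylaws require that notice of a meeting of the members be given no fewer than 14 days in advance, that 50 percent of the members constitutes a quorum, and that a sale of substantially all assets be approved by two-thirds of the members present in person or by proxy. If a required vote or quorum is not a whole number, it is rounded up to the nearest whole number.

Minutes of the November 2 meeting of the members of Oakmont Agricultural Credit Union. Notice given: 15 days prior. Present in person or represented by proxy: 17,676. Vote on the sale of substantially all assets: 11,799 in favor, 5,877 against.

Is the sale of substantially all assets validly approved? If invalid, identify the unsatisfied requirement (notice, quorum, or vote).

Notice: 15 days given; 14 required. Satisfied.
Quorum: 50% of 35,265 = 17,632.50, rounded up to 17,633; 17,676 present. Satisfied.
Vote: requires two-thirds of those present (17,676); 2/3 of 17676 = 11784, so 11,784 needed; 11,799 in favor. Satisfied.

Valid — all requirements satisfied.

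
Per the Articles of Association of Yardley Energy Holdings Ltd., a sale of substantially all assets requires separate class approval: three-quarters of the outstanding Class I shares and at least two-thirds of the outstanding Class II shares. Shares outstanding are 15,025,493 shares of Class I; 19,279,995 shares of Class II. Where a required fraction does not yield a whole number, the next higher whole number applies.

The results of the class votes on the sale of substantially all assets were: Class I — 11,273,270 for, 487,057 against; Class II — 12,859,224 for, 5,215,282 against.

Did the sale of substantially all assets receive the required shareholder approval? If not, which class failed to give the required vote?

Approved — every class gave the required vote.

Class I: 3/4 of 15025493 = 11269119.75, rounded up to 11269120; 11,269,120 required, 11,273,270 in favor — approved.
Class II: 2/3 of 19279995 = 12853330; 12,853,330 required, 12,859,224 in favor — approved.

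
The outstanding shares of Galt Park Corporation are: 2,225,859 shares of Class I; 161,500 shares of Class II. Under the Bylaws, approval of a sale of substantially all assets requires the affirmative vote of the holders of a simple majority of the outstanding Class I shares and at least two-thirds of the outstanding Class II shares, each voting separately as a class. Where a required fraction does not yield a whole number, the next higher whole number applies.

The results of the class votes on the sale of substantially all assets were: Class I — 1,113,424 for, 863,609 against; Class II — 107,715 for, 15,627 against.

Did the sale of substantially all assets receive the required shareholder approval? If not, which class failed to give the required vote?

Approved — every class gave the required vote.

Class I: a majority of 2225859 is 1112930; 1,112,930 required, 1,113,424 in favor — approved.
Class II: 2/3 of 161500 = 107666.67, rounded up to 107667; 107,667 required, 107,715 in favor — approved.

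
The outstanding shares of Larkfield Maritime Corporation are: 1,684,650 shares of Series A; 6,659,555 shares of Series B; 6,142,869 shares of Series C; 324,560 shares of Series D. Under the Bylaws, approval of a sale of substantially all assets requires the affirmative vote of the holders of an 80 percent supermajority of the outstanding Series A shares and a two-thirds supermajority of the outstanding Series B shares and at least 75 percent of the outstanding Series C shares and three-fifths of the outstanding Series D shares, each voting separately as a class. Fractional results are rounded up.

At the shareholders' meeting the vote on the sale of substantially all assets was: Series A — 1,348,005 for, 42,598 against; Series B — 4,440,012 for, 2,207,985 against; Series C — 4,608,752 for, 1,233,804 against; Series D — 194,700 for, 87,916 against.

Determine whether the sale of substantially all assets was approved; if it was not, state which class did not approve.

Not approved — the Series D shares did not give the required vote.

Series A: 4/5 of 1684650 = 1347720; 1,347,720 required, 1,348,005 in favor — approved.
Series B: 2/3 of 6659555 = 4439703.33, rounded up to 4439704; 4,439,704 required, 4,440,012 in favor — approved.
Series C: 3/4 of 6142869 = 4607151.75, rounded up to 4607152; 4,607,152 required, 4,608,752 in favor — approved.
Series D: 3/5 of 324560 = 194736; 194,736 required, 194,700 in favor — not approved.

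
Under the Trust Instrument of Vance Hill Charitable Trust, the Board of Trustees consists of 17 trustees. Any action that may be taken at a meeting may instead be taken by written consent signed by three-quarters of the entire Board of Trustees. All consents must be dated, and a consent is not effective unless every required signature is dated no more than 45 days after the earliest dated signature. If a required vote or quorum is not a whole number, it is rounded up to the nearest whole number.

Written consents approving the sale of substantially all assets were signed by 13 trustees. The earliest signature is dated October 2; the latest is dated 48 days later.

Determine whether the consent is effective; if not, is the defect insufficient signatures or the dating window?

Not effective — dating-window requirement not satisfied.

Signatures required: three-quarters of 17 — 3/4 of 17 = 12.75, rounded up to 13, so 13 needed; 13 signed. Sufficient.
Dating window: the latest signature is 48 days after the earliest; the limit is 45 days. Outside the window.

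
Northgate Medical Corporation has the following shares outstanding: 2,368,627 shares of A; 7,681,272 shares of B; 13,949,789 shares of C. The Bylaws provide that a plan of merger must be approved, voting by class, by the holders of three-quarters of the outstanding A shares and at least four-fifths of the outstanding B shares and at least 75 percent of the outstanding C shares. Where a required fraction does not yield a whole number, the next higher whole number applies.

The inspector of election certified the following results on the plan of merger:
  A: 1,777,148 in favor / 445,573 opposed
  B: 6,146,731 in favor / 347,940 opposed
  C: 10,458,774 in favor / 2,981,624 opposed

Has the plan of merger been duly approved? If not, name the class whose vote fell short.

Not approved — the C shares did not give the required vote.

A: 3/4 of 2368627 = 1776470.25, rounded up to 1776471; 1,776,471 required, 1,777,148 in favor — approved.
B: 4/5 of 7681272 = 6145017.60, rounded up to 6145018; 6,145,018 required, 6,146,731 in favor — approved.
C: 3/4 of 13949789 = 10462341.75, rounded up to 10462342; 10,462,342 required, 10,458,774 in favor — not approved.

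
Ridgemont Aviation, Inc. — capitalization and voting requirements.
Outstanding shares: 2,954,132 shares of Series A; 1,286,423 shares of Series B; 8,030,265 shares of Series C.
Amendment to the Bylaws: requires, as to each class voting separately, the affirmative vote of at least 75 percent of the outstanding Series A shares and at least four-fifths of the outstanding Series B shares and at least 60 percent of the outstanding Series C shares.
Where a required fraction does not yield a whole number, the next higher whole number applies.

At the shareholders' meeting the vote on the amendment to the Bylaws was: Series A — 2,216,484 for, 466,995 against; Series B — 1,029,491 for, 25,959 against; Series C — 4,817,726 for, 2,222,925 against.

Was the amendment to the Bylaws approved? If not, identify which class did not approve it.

Series A: 3/4 of 2954132 = 2215599; 2,215,599 required, 2,216,484 in favor — approved.
Series B: 4/5 of 1286423 = 1029138.40, rounded up to 1029139; 1,029,139 required, 1,029,491 in favor — approved.
Series C: 3/5 of 8030265 = 4818159; 4,818,159 required, 4,817,726 in favor — not approved.

Not approved — the Series C shares did not give the required vote.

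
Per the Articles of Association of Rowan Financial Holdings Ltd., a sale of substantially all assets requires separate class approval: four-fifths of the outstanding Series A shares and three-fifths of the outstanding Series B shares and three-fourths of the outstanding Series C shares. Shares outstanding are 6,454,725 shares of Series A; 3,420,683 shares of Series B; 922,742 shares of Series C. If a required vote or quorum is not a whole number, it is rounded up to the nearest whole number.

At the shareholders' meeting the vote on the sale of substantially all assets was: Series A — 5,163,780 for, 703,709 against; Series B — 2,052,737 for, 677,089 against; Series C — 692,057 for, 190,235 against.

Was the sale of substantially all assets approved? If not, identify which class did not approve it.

Approved — every class gave the required vote.

Series A: 4/5 of 6454725 = 5163780; 5,163,780 required, 5,163,780 in favor — approved.
Series B: 3/5 of 3420683 = 2052409.80, rounded up to 2052410; 2,052,410 required, 2,052,737 in favor — approved.
Series C: 3/4 of 922742 = 692056.50, rounded up to 692057; 692,057 required, 692,057 in favor — approved.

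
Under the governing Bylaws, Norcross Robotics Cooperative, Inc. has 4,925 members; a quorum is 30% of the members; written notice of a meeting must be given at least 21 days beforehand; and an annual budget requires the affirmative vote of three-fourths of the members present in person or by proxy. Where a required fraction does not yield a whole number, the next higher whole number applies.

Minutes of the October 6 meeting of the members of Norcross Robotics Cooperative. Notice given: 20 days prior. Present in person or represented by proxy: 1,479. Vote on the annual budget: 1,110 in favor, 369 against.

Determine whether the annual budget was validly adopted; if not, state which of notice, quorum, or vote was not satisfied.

Invalid — notice requirement not satisfied.

Notice: 20 days given; 21 required. Not satisfied.
Quorum: 30% of 4,925 = 1,477.50, rounded up to 1,478; 1,479 present. Satisfied.
Vote: requires three-fourths of those present (1,479); 3/4 of 1479 = 1109.25, rounded up to 1110, so 1,110 needed; 1,110 in favor. Satisfied.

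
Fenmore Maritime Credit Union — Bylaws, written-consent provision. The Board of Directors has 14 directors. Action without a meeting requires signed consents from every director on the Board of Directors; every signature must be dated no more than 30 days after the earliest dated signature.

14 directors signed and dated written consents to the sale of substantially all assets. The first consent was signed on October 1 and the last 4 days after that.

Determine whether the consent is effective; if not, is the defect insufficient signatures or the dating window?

Effective — both the signature and dating-window requirements are satisfied.

Signatures required: every one of 14 — unanimous means all 14, so 14 needed; 14 signed. Sufficient.
Dating window: the latest signature is 4 days after the earliest; the limit is 30 days. Within the window.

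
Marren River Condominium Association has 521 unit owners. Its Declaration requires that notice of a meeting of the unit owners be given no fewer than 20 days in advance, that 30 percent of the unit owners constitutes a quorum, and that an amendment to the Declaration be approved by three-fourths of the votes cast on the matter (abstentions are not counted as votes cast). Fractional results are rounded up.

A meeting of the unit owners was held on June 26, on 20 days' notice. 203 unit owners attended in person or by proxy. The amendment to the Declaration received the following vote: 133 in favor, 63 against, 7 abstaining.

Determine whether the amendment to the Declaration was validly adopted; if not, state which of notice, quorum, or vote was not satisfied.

Invalid — vote requirement not satisfied.

Notice: 20 days given; 20 required. Satisfied.
Quorum: 30% of 521 = 156.30, rounded up to 157; 203 present. Satisfied.
Vote: requires three-fourths of the votes cast (203 − 7 abstaining = 196); 3/4 of 196 = 147, so 147 needed; 133 in favor. Not satisfied.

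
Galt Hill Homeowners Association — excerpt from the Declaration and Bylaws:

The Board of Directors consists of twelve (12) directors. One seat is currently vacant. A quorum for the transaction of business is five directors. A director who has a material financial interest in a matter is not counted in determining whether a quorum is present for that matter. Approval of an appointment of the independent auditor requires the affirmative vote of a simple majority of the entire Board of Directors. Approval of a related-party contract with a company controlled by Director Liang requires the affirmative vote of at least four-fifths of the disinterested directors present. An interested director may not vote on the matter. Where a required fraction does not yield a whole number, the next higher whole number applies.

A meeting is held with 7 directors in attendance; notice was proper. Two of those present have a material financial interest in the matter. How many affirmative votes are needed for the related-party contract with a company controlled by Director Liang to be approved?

The related-party contract with a company controlled by Director Liang requires four-fifths of the disinterested directors present (7 − 2 = 5).
4/5 of 5 = 4.

4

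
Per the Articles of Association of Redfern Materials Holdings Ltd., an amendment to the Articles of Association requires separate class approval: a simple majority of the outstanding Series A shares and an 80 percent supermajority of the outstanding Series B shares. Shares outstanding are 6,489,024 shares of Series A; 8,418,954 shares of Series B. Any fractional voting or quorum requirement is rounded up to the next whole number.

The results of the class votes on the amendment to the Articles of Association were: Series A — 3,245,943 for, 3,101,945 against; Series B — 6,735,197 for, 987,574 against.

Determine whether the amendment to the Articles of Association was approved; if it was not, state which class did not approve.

Approved — every class gave the required vote.

Series A: a majority of 6489024 is 3244513; 3,244,513 required, 3,245,943 in favor — approved.
Series B: 4/5 of 8418954 = 6735163.20, rounded up to 6735164; 6,735,164 required, 6,735,197 in favor — approved.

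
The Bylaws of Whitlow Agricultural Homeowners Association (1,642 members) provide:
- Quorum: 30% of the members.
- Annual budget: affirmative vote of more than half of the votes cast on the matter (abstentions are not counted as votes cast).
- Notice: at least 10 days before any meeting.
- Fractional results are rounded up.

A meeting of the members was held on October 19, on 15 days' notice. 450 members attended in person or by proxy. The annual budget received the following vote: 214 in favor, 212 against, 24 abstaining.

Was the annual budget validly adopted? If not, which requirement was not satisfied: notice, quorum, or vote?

Notice: 15 days given; 10 required. Satisfied.
Quorum: 30% of 1,642 = 492.60, rounded up to 493; 450 present. Not satisfied.
Vote: requires a majority of the votes cast (450 − 24 abstaining = 426); a majority of 426 is 214, so 214 needed; 214 in favor. Satisfied.

Invalid — quorum requirement not satisfied.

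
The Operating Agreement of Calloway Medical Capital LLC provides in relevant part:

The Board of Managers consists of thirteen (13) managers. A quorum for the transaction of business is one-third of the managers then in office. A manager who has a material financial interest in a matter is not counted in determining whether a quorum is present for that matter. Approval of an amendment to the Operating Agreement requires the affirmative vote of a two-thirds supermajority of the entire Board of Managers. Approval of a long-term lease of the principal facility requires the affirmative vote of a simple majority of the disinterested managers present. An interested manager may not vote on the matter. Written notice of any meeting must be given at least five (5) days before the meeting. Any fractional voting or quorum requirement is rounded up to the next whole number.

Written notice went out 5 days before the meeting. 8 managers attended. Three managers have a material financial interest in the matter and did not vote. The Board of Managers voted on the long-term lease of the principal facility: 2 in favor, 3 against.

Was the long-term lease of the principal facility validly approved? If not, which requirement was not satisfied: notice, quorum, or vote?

Invalid — vote requirement not satisfied.

Notice: 5 days given; 5 required (5 ≥ 5). Satisfied.
Quorum: 8 present, but the 3 interested managers do not count, leaving 5. Quorum is 5. Satisfied.
Vote: the long-term lease of the principal facility requires a majority of the disinterested managers present (8 − 3 = 5). A majority of 5 is 3, so 3 affirmative votes are needed; 2 voted in favor. Not satisfied.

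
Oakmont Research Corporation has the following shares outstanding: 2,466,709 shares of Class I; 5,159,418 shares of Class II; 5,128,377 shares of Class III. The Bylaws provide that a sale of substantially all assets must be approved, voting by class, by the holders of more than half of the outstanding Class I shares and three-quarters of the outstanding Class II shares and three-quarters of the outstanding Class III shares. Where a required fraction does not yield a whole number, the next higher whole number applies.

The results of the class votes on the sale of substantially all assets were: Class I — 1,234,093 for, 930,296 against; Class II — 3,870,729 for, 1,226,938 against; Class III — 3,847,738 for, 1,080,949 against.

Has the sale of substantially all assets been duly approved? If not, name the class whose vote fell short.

Approved — every class gave the required vote.

Class I: a majority of 2466709 is 1233355; 1,233,355 required, 1,234,093 in favor — approved.
Class II: 3/4 of 5159418 = 3869563.50, rounded up to 3869564; 3,869,564 required, 3,870,729 in favor — approved.
Class III: 3/4 of 5128377 = 3846282.75, rounded up to 3846283; 3,846,283 required, 3,847,738 in favor — approved.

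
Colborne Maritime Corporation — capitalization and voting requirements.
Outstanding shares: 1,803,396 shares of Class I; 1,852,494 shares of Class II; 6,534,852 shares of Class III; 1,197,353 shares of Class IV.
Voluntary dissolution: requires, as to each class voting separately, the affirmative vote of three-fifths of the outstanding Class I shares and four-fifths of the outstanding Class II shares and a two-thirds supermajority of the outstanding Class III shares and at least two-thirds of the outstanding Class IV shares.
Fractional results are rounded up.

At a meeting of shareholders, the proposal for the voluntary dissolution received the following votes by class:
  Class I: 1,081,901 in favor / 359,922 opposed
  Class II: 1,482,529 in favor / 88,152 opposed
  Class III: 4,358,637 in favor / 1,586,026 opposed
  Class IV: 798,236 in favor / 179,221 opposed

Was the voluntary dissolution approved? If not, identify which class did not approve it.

Not approved — the Class I shares did not give the required vote.

Class I: 3/5 of 1803396 = 1082037.60, rounded up to 1082038; 1,082,038 required, 1,081,901 in favor — not approved.
Class II: 4/5 of 1852494 = 1481995.20, rounded up to 1481996; 1,481,996 required, 1,482,529 in favor — approved.
Class III: 2/3 of 6534852 = 4356568; 4,356,568 required, 4,358,637 in favor — approved.
Class IV: 2/3 of 1197353 = 798235.33, rounded up to 798236; 798,236 required, 798,236 in favor — approved.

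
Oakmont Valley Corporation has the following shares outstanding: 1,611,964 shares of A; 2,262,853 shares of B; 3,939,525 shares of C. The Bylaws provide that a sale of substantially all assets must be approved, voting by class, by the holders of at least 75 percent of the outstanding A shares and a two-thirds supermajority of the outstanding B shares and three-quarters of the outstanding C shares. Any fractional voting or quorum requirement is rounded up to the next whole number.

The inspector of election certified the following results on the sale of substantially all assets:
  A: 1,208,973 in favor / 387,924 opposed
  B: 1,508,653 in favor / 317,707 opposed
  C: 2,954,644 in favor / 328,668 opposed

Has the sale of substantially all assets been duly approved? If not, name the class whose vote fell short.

Approved — every class gave the required vote.

A: 3/4 of 1611964 = 1208973; 1,208,973 required, 1,208,973 in favor — approved.
B: 2/3 of 2262853 = 1508568.67, rounded up to 1508569; 1,508,569 required, 1,508,653 in favor — approved.
C: 3/4 of 3939525 = 2954643.75, rounded up to 2954644; 2,954,644 required, 2,954,644 in favor — approved.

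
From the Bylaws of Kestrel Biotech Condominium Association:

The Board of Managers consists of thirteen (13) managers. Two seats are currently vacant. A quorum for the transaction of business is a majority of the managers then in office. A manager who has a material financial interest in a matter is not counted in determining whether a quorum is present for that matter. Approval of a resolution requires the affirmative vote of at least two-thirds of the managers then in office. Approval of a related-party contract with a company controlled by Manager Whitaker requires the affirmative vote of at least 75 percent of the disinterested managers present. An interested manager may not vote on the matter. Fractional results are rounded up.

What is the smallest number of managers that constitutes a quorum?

A majority of 11 is 6.

6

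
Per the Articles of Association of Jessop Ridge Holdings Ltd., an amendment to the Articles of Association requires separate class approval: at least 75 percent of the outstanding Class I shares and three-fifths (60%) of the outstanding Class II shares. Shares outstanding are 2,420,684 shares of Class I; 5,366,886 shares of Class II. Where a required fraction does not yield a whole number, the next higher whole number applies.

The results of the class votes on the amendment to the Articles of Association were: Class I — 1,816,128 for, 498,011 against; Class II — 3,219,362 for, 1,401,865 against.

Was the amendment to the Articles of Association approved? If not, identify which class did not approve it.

Class I: 3/4 of 2420684 = 1815513; 1,815,513 required, 1,816,128 in favor — approved.
Class II: 3/5 of 5366886 = 3220131.60, rounded up to 3220132; 3,220,132 required, 3,219,362 in favor — not approved.

Not approved — the Class II shares did not give the required vote.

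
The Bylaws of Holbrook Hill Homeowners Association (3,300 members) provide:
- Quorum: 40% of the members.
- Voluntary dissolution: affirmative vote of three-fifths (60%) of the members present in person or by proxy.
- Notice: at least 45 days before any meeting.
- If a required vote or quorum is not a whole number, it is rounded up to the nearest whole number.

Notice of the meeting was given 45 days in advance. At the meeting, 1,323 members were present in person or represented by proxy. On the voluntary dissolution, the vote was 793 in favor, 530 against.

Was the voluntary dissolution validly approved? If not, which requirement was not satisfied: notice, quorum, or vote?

Invalid — vote requirement not satisfied.

Notice: 45 days given; 45 required. Satisfied.
Quorum: 40% of 3,300 = 1,320; 1,323 present. Satisfied.
Vote: requires three-fifths of those present (1,323); 3/5 of 1323 = 793.80, rounded up to 794, so 794 needed; 793 in favor. Not satisfied.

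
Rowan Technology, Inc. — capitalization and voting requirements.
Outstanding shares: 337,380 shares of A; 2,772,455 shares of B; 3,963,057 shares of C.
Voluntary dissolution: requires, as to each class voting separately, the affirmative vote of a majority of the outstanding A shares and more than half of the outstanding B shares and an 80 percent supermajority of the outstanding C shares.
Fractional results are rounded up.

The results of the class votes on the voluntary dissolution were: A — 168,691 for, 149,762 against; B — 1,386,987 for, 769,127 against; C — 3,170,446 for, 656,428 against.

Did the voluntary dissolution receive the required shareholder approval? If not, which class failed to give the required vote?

A: a majority of 337380 is 168691; 168,691 required, 168,691 in favor — approved.
B: a majority of 2772455 is 1386228; 1,386,228 required, 1,386,987 in favor — approved.
C: 4/5 of 3963057 = 3170445.60, rounded up to 3170446; 3,170,446 required, 3,170,446 in favor — approved.

Approved — every class gave the required vote.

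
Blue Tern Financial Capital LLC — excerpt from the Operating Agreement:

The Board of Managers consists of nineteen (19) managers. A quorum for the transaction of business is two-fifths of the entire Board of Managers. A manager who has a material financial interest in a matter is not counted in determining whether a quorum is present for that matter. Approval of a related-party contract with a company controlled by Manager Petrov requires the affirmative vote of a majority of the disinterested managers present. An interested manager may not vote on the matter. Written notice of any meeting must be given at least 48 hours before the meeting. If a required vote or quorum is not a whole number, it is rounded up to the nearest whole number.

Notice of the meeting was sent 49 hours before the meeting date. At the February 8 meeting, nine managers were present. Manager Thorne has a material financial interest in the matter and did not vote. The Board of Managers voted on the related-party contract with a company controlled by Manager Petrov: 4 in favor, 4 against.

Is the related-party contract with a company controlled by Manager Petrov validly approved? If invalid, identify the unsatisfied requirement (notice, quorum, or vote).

Notice: 49 hours given; 48 required (49 ≥ 48). Satisfied.
Quorum: 9 present, but the 1 interested manager does not count, leaving 8. Quorum is 8. Satisfied.
Vote: the related-party contract with a company controlled by Manager Petrov requires a majority of the disinterested managers present (9 − 1 = 8). A majority of 8 is 5, so 5 affirmative votes are needed; 4 voted in favor. Not satisfied.

Invalid — vote requirement not satisfied.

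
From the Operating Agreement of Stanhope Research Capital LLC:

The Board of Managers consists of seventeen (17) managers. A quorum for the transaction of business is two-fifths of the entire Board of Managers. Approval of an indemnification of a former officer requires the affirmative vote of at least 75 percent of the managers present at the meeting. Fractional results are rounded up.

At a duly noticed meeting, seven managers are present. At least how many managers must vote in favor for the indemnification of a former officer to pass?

6

The indemnification of a former officer requires three-fourths of the managers present (7).
3/4 of 7 = 5.25, rounded up to 6.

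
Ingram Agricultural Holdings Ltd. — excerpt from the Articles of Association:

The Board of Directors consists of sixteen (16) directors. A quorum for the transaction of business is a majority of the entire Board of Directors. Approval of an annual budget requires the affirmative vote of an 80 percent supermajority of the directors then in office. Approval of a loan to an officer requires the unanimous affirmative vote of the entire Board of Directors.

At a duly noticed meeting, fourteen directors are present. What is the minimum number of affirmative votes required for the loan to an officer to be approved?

16

The loan to an officer requires the unanimous vote of the entire Board of Directors (16).
Unanimous means all 16.
(Only 14 can vote, so the loan to an officer cannot pass at this meeting, but the required vote is still 16.)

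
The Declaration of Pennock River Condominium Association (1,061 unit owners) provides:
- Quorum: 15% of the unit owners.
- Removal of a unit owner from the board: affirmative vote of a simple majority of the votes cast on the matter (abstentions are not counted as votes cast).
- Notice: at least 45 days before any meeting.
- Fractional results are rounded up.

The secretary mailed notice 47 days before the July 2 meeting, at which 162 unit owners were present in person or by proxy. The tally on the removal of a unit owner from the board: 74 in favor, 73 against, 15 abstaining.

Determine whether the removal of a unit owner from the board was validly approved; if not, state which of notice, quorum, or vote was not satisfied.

Notice: 47 days given; 45 required. Satisfied.
Quorum: 15% of 1,061 = 159.15, rounded up to 160; 162 present. Satisfied.
Vote: requires a majority of the votes cast (162 − 15 abstaining = 147); a majority of 147 is 74, so 74 needed; 74 in favor. Satisfied.

Valid — all requirements satisfied.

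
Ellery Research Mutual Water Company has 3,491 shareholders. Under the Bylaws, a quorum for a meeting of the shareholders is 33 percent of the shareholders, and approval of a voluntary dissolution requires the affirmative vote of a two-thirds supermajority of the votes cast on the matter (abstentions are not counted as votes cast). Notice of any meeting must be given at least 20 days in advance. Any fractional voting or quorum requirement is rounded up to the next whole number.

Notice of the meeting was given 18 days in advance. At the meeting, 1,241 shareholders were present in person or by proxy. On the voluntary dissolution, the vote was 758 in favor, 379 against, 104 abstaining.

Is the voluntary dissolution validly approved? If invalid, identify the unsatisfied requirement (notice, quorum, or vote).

Notice: 18 days given; 20 required. Not satisfied.
Quorum: 33% of 3,491 = 1,152.03, rounded up to 1,153; 1,241 present. Satisfied.
Vote: requires two-thirds of the votes cast (1,241 − 104 abstaining = 1,137); 2/3 of 1137 = 758, so 758 needed; 758 in favor. Satisfied.

Invalid — notice requirement not satisfied.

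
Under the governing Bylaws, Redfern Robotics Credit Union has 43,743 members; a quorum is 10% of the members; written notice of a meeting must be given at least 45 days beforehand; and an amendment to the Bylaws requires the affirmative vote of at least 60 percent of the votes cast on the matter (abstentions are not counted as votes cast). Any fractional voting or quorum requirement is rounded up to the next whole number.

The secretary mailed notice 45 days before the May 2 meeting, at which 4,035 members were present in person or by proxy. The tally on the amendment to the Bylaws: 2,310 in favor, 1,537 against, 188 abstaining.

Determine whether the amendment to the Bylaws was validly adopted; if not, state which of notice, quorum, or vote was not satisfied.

Invalid — quorum requirement not satisfied.

Notice: 45 days given; 45 required. Satisfied.
Quorum: 10% of 43,743 = 4,374.30, rounded up to 4,375; 4,035 present. Not satisfied.
Vote: requires three-fifths of the votes cast (4,035 − 188 abstaining = 3,847); 3/5 of 3847 = 2308.20, rounded up to 2309, so 2,309 needed; 2,310 in favor. Satisfied.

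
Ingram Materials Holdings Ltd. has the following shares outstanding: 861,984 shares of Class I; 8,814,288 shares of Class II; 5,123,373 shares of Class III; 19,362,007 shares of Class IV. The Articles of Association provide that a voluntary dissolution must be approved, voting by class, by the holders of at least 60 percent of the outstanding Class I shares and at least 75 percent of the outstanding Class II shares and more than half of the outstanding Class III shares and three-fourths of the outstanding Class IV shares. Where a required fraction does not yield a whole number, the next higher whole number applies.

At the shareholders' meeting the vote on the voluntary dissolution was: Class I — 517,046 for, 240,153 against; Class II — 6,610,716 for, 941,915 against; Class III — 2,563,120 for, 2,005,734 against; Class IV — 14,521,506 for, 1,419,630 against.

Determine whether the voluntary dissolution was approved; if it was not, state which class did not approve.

Not approved — the Class I shares did not give the required vote.

Class I: 3/5 of 861984 = 517190.40, rounded up to 517191; 517,191 required, 517,046 in favor — not approved.
Class II: 3/4 of 8814288 = 6610716; 6,610,716 required, 6,610,716 in favor — approved.
Class III: a majority of 5123373 is 2561687; 2,561,687 required, 2,563,120 in favor — approved.
Class IV: 3/4 of 19362007 = 14521505.25, rounded up to 14521506; 14,521,506 required, 14,521,506 in favor — approved.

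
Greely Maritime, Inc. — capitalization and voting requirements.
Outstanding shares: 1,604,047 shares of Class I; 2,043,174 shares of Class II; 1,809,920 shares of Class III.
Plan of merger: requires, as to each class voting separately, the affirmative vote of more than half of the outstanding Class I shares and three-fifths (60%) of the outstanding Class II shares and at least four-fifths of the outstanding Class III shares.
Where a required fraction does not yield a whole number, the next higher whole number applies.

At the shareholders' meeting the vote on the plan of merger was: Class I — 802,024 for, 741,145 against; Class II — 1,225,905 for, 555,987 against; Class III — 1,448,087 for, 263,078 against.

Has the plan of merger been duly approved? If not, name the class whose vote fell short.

Approved — every class gave the required vote.

Class I: a majority of 1604047 is 802024; 802,024 required, 802,024 in favor — approved.
Class II: 3/5 of 2043174 = 1225904.40, rounded up to 1225905; 1,225,905 required, 1,225,905 in favor — approved.
Class III: 4/5 of 1809920 = 1447936; 1,447,936 required, 1,448,087 in favor — approved.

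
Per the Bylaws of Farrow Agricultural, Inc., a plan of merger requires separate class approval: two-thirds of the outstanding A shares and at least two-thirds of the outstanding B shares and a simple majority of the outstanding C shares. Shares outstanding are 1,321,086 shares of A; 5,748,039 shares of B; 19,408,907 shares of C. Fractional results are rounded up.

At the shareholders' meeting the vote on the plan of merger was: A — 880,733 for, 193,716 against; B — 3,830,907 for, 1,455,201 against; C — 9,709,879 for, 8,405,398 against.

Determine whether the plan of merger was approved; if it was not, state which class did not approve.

Not approved — the B shares did not give the required vote.

A: 2/3 of 1321086 = 880724; 880,724 required, 880,733 in favor — approved.
B: 2/3 of 5748039 = 3832026; 3,832,026 required, 3,830,907 in favor — not approved.
C: a majority of 19408907 is 9704454; 9,704,454 required, 9,709,879 in favor — approved.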